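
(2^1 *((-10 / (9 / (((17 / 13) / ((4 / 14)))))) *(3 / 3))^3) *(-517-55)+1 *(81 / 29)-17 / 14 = 7525999065841 / 50019606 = 150460.98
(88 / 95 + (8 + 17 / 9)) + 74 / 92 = 456997 / 39330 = 11.62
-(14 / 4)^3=-42.88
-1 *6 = -6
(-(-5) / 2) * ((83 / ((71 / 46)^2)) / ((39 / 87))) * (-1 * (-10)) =1943.00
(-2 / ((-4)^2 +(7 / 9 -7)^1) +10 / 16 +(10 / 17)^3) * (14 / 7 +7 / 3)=1169051 / 432344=2.70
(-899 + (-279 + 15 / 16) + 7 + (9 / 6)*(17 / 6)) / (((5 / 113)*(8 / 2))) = -2107789 / 320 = -6586.84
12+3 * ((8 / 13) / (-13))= 2004 / 169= 11.86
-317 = -317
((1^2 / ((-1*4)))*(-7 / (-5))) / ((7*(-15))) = 1 / 300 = 0.00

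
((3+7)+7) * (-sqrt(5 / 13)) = -17 * sqrt(65) / 13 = -10.54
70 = 70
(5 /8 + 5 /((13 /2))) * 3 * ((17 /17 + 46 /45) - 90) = -114811 /312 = -367.98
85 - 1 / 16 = 1359 / 16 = 84.94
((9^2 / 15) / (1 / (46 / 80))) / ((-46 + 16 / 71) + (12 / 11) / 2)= -485001 / 7064800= -0.07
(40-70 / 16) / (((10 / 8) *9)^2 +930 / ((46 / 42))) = 874 / 23937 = 0.04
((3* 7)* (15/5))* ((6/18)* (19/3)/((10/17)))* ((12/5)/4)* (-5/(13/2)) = -6783/65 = -104.35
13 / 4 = 3.25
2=2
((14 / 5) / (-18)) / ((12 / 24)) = -14 / 45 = -0.31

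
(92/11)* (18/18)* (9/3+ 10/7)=2852/77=37.04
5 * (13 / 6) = 65 / 6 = 10.83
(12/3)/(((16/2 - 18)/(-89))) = 178/5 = 35.60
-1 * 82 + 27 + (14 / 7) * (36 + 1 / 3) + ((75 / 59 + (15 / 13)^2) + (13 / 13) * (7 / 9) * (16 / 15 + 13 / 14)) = 58746019 / 2692170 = 21.82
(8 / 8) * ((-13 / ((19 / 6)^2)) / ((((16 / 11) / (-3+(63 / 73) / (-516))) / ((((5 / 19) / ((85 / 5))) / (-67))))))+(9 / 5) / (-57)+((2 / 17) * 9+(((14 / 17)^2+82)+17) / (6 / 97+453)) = 96167928036346817 / 77141909320337520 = 1.25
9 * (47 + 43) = 810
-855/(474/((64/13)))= -8.88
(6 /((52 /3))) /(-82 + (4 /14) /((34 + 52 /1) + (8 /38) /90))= -1158129 /274336777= -0.00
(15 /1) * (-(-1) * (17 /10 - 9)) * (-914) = 100083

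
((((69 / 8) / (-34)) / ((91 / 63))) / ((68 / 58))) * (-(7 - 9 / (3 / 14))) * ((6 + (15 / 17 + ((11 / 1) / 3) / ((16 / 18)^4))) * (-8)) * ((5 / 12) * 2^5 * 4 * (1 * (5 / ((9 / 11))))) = 5702139394875 / 32700928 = 174372.40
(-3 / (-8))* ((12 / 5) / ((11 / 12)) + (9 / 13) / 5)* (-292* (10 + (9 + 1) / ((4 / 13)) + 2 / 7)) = -258557751 / 20020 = -12914.97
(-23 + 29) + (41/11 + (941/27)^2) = 9818294/8019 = 1224.38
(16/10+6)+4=58/5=11.60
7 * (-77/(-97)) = 539/97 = 5.56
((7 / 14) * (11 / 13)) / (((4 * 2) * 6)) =11 / 1248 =0.01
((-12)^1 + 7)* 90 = -450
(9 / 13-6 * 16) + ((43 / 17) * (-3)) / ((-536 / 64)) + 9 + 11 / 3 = -3630749 / 44421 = -81.73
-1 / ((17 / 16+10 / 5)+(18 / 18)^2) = -16 / 65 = -0.25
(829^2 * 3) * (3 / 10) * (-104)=-321628788 / 5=-64325757.60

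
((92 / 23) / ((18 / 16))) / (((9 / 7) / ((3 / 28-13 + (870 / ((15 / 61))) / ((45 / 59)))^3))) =198005535657267845291 / 723350250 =273733970033.56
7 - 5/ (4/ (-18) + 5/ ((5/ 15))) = 886/ 133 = 6.66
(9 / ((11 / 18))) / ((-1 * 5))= -162 / 55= -2.95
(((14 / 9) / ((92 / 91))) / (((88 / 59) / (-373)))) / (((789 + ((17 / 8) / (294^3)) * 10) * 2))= -4947773048673 / 20290815755617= -0.24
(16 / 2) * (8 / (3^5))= 64 / 243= 0.26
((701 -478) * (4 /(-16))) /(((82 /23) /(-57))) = 292353 /328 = 891.32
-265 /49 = -5.41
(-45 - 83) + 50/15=-374/3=-124.67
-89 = -89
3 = 3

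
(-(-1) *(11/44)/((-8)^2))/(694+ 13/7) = 7/1246976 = 0.00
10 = 10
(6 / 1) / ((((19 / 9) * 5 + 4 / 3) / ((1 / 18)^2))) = 0.00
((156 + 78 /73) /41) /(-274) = -5733 /410041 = -0.01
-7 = -7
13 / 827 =0.02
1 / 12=0.08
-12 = -12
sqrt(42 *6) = 6 *sqrt(7) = 15.87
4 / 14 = 2 / 7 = 0.29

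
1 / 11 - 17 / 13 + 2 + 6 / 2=541 / 143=3.78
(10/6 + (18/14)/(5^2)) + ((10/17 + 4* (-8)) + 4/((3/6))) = -193616/8925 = -21.69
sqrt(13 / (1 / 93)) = sqrt(1209) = 34.77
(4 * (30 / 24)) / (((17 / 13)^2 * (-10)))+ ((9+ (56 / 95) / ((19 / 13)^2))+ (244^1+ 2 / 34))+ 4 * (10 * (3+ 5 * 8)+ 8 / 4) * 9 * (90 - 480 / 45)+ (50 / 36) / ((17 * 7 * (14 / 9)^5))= 92093266219582690831 / 74627151327680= 1234045.04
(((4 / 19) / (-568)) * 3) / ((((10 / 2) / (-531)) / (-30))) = -4779 / 1349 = -3.54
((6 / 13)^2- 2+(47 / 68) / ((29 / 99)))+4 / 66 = 6963365 / 10997844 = 0.63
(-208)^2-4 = 43260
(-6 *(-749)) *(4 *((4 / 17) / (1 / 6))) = 431424 / 17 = 25377.88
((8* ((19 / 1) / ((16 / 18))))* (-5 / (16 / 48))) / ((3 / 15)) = -12825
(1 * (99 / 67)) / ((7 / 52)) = 5148 / 469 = 10.98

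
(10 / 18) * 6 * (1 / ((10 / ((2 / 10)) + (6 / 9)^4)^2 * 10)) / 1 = 0.00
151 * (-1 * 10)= -1510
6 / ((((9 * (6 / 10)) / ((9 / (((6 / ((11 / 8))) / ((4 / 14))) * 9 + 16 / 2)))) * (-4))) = -11 / 640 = -0.02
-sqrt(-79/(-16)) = -sqrt(79)/4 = -2.22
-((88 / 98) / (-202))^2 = -484 / 24492601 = -0.00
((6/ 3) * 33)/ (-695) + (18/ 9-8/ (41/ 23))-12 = -415536/ 28495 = -14.58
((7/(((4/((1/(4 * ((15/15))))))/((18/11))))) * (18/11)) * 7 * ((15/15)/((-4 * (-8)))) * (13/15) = 17199/77440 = 0.22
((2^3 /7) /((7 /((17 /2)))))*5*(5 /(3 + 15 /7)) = 425 /63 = 6.75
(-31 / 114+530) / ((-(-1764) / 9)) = 8627 / 3192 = 2.70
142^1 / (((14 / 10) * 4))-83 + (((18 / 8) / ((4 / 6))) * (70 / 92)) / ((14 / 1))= -57.46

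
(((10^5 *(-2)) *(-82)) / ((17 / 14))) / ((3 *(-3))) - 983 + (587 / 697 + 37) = -9419528975 / 6273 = -1501598.75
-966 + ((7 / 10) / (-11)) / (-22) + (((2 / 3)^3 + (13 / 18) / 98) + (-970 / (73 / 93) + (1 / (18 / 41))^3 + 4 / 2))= -27609944210963 / 12620943720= -2187.63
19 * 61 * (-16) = -18544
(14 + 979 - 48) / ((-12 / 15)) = -4725 / 4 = -1181.25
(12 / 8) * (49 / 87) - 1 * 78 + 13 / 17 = -75321 / 986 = -76.39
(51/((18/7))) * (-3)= -119/2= -59.50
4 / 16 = 1 / 4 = 0.25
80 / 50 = 8 / 5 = 1.60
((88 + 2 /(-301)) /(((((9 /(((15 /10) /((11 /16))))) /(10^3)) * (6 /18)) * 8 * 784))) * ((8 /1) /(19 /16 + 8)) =211888000 /23849133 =8.88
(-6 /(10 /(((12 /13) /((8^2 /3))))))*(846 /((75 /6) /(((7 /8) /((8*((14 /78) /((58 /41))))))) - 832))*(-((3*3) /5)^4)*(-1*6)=19557560241 /11557400000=1.69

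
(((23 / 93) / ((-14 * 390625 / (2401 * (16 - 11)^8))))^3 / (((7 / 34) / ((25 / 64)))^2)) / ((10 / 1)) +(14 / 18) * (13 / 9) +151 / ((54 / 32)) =-1082340532763159 / 39535755264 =-27376.25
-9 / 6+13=23 / 2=11.50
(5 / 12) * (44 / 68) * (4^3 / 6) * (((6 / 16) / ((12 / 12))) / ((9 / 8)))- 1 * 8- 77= -38575 / 459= -84.04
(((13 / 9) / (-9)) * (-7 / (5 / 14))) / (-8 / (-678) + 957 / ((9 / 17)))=143962 / 82728405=0.00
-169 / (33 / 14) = -71.70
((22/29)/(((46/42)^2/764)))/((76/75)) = 138981150/291479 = 476.81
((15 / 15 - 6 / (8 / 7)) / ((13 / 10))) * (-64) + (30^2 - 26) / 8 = 16561 / 52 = 318.48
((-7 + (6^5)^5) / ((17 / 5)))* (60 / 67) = 8529086408978910410700 / 1139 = 7488223361702291844.34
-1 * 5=-5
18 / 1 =18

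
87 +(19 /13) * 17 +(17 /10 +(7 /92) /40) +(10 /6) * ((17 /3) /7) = 346291157 /3013920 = 114.90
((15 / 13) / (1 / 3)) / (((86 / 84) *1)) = 1890 / 559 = 3.38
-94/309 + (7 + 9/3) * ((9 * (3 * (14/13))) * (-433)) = -505753882/4017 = -125903.38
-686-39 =-725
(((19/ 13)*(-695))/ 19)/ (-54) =695/ 702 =0.99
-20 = -20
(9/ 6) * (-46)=-69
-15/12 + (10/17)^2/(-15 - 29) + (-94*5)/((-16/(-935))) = -698537765/25432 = -27466.88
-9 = -9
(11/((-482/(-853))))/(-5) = -9383/2410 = -3.89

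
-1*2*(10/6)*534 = -1780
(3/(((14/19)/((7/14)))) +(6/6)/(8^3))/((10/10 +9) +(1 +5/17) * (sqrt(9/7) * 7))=-10552835/2852864 +4096983 * sqrt(7)/2852864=0.10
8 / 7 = 1.14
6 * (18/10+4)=174/5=34.80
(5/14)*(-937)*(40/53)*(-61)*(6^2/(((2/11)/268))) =303297904800/371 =817514568.19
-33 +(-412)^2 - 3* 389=168544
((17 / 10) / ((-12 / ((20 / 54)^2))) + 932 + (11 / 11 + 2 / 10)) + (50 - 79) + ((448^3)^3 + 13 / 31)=726945957793021755917192.60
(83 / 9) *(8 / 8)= 9.22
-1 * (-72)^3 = 373248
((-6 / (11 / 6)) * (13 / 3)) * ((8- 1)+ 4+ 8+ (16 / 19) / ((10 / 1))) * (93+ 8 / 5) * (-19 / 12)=1013467 / 25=40538.68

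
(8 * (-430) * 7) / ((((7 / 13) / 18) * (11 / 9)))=-7244640 / 11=-658603.64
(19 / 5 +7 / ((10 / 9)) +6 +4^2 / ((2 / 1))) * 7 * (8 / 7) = 964 / 5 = 192.80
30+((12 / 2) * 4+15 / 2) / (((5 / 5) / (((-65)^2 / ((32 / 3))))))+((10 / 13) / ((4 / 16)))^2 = 135377605 / 10816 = 12516.42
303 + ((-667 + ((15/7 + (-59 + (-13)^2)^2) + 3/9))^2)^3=191796771469825864049490601525288/85766121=2236276623374699014888298.00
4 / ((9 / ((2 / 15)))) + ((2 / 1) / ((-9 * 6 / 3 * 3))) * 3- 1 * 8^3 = -69127 / 135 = -512.05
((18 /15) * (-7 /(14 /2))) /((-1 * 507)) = 2 /845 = 0.00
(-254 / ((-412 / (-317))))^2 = 1620787081 / 42436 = 38193.68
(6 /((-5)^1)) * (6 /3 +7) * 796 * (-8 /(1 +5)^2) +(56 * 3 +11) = 2089.40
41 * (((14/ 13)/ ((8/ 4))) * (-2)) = -574/ 13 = -44.15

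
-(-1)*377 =377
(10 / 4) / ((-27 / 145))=-725 / 54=-13.43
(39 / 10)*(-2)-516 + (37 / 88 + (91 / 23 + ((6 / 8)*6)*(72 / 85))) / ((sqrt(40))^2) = -3603173289 / 6881600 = -523.60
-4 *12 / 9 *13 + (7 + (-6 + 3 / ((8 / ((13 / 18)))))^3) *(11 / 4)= -250920889 / 442368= -567.22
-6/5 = -1.20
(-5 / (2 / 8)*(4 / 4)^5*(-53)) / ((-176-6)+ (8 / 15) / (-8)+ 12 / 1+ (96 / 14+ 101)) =-27825 / 1633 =-17.04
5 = 5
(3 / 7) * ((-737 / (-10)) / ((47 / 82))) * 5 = 90651 / 329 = 275.53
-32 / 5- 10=-82 / 5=-16.40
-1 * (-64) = 64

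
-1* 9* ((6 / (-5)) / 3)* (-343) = -6174 / 5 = -1234.80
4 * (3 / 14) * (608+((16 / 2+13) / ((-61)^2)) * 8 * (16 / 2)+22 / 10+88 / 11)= 69049986 / 130235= 530.20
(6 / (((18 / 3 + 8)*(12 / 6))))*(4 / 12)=0.07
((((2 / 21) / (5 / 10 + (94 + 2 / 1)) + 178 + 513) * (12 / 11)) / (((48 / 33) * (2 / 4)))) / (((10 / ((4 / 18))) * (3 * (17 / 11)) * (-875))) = -30806897 / 5425953750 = -0.01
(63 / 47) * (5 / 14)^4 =5625 / 257936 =0.02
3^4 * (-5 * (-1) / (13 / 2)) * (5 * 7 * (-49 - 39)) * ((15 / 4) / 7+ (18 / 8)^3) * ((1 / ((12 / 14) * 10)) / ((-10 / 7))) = 5981283 / 32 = 186915.09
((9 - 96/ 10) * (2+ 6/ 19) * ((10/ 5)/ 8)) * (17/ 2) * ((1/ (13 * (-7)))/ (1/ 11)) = 6171/ 17290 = 0.36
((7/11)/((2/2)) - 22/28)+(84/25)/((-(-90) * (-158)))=-682453/4562250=-0.15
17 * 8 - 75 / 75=135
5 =5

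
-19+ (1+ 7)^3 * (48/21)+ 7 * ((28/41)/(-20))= 1651752/1435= 1151.05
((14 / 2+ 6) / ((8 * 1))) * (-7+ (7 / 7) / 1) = -39 / 4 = -9.75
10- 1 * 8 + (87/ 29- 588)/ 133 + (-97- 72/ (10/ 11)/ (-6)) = -57322/ 665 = -86.20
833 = 833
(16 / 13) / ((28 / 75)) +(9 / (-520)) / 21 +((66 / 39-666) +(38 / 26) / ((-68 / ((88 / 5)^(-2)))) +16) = -645.01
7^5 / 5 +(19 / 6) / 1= 100937 / 30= 3364.57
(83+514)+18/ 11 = 6585/ 11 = 598.64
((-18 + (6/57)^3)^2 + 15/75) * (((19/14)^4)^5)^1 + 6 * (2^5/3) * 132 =1315502093519448113973945429/8537577084212734853120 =154083.77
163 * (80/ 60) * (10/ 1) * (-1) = -6520/ 3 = -2173.33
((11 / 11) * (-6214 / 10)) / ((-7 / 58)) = 180206 / 35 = 5148.74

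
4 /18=2 /9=0.22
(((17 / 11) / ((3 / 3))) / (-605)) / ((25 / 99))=-153 / 15125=-0.01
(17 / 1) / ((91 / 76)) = 1292 / 91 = 14.20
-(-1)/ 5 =1/ 5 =0.20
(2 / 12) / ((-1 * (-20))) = 0.01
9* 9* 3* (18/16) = 2187/8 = 273.38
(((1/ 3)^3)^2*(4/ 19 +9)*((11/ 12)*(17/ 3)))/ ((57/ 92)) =752675/ 7105563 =0.11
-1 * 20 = -20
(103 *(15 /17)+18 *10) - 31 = 239.88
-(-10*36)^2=-129600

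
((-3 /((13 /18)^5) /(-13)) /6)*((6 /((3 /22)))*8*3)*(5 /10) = 498845952 /4826809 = 103.35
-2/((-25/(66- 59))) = 14/25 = 0.56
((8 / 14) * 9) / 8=9 / 14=0.64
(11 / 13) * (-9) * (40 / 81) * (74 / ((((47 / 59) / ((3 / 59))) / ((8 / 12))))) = -65120 / 5499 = -11.84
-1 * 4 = -4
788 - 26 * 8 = 580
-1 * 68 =-68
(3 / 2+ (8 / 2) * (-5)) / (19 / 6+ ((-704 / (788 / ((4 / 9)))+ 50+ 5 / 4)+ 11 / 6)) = -131202 / 396109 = -0.33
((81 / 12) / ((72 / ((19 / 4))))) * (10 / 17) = 285 / 1088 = 0.26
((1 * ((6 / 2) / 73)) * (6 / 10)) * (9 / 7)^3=6561 / 125195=0.05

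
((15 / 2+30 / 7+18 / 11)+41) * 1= 54.42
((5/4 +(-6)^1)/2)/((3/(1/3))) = -19/72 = -0.26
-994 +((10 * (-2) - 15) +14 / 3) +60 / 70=-21493 / 21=-1023.48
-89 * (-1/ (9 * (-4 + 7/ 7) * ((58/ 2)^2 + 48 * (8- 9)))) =-0.00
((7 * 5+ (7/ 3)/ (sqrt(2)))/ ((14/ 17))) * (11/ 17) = 11 * sqrt(2)/ 12+ 55/ 2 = 28.80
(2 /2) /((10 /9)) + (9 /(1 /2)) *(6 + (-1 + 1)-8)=-351 /10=-35.10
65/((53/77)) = 94.43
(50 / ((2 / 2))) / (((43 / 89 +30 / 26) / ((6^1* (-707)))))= -122699850 / 947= -129566.90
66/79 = 0.84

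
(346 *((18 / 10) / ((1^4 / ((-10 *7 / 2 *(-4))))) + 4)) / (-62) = -44288 / 31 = -1428.65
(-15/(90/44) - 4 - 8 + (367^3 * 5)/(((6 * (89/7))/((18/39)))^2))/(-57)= -36254042663/228908979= -158.38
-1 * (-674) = 674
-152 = -152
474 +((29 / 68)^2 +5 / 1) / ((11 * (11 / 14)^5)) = 243484480200 / 511981129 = 475.57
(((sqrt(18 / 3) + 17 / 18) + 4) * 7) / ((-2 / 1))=-623 / 36 - 7 * sqrt(6) / 2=-25.88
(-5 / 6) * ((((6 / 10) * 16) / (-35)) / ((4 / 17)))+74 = 2624 / 35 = 74.97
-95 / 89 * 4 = -380 / 89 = -4.27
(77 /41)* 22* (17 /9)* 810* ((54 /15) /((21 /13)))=5776056 /41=140879.41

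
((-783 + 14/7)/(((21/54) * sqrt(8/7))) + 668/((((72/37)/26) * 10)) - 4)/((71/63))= 559769/710 - 891 * sqrt(14)/2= -878.50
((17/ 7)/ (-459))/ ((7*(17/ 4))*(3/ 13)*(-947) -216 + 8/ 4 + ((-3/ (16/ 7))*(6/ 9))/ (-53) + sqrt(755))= 30382144*sqrt(755)/ 258958404193005909 + 68010456904/ 86319468064335303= 0.00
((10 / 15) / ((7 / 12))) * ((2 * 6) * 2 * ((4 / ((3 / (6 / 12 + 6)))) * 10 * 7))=16640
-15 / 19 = -0.79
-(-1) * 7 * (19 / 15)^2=2527 / 225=11.23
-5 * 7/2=-35/2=-17.50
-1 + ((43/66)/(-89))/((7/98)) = -3238/2937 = -1.10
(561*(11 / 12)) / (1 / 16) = 8228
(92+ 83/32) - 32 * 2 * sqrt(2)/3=3027/32 - 64 * sqrt(2)/3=64.42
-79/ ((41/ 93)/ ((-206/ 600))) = 252247/ 4100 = 61.52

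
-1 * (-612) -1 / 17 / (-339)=3526957 / 5763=612.00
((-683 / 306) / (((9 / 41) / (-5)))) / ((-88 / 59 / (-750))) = 25564.73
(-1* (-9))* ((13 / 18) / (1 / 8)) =52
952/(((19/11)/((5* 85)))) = 4450600/19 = 234242.11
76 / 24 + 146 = 895 / 6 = 149.17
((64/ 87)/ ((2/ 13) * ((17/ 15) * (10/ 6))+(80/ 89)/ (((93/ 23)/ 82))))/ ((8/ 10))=4304040/ 86682827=0.05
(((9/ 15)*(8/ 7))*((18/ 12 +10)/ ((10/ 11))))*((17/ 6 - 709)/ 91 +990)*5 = 135684659/ 3185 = 42601.15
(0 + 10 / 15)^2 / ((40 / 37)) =0.41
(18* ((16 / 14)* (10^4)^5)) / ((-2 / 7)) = -7200000000000000000000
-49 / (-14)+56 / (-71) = 385 / 142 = 2.71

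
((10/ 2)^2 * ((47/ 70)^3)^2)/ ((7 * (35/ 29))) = 312597244541/ 1152960200000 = 0.27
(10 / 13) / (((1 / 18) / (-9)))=-124.62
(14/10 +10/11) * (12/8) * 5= 381/22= 17.32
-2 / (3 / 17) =-34 / 3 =-11.33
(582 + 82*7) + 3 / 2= 2315 / 2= 1157.50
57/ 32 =1.78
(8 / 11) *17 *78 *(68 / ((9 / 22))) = 160298.67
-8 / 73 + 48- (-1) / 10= 47.99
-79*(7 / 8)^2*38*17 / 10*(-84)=26256993 / 80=328212.41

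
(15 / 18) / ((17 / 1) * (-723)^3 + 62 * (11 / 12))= -5 / 38549172493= -0.00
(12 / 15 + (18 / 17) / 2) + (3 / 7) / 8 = 1.38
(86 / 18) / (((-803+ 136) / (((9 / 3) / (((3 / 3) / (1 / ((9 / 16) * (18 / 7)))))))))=-2408 / 162081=-0.01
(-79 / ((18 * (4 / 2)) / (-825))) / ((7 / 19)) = 4913.99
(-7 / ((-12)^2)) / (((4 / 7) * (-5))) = 49 / 2880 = 0.02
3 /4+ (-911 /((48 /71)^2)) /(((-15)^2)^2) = 82887649 /116640000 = 0.71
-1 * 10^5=-100000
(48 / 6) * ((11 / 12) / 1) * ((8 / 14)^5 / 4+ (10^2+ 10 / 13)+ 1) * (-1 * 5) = -2446288790 / 655473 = -3732.10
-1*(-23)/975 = 23/975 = 0.02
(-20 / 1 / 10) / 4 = -1 / 2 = -0.50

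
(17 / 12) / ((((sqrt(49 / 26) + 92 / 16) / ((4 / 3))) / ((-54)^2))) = 6587568 / 6485 -308448 * sqrt(26) / 6485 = 773.29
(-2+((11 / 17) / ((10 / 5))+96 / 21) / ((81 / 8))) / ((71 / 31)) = -0.66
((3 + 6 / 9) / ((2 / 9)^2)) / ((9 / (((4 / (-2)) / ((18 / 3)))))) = -11 / 4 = -2.75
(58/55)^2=3364/3025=1.11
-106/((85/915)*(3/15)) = -96990/17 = -5705.29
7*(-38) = -266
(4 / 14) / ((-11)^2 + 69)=1 / 665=0.00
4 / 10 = 2 / 5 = 0.40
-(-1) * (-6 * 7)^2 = 1764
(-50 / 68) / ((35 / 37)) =-0.78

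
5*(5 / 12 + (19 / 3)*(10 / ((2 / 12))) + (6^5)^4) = 219369506403801385 / 12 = 18280792200316782.08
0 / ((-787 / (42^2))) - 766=-766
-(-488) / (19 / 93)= 45384 / 19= 2388.63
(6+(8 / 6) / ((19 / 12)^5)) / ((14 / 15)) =113912775 / 17332693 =6.57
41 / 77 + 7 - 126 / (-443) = 266642 / 34111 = 7.82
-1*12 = -12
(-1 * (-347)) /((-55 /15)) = -1041 /11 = -94.64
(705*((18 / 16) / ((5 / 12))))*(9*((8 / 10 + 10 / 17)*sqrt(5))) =2021517*sqrt(5) / 85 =53179.41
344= 344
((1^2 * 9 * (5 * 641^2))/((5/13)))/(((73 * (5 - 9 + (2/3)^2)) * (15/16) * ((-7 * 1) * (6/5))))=48073077/2044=23519.12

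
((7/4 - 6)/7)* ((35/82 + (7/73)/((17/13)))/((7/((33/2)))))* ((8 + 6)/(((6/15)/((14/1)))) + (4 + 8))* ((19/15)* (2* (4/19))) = -20075231/104755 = -191.64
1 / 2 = 0.50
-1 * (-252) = 252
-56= -56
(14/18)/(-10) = -7/90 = -0.08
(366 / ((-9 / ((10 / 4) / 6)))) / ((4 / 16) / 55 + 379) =-33550 / 750429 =-0.04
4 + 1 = 5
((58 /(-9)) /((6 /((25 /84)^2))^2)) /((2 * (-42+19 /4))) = 11328125 /600880944384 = 0.00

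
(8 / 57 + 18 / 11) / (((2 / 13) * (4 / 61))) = 176.12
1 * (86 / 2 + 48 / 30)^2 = 49729 / 25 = 1989.16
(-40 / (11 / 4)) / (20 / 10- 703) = 160 / 7711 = 0.02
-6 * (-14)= 84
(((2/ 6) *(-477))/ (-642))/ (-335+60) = -53/ 58850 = -0.00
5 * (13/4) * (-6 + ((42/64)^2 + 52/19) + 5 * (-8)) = -54167685/77824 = -696.03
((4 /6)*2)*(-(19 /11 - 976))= 42868 /33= 1299.03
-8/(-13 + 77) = -1/8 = -0.12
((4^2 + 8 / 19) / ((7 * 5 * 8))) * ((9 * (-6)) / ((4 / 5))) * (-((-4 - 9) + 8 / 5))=-3159 / 70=-45.13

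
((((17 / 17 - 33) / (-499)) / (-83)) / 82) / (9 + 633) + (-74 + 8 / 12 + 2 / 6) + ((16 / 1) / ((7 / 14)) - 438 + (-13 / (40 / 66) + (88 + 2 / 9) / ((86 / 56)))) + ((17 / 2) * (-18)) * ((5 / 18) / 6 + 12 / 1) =-803747923132843 / 351582493365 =-2286.09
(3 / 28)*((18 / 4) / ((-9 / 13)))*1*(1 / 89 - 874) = 3033615 / 4984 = 608.67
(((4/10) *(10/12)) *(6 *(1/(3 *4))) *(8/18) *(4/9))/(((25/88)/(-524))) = -368896/6075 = -60.72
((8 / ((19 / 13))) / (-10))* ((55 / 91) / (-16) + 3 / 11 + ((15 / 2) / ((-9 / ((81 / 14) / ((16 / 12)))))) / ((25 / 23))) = 123797 / 73150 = 1.69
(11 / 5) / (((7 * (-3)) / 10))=-22 / 21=-1.05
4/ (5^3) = 4/ 125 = 0.03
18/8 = 9/4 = 2.25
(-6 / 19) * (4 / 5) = -24 / 95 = -0.25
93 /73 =1.27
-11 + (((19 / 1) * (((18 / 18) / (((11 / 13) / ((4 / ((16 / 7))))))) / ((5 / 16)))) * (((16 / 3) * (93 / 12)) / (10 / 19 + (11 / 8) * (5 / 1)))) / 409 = -704774107 / 75920625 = -9.28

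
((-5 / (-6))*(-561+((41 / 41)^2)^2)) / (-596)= 350 / 447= 0.78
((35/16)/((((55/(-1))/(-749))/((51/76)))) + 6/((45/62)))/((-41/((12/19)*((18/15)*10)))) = -17008557/3256220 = -5.22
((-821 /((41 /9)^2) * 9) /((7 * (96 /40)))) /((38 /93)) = -92768895 /1788584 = -51.87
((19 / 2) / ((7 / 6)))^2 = 3249 / 49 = 66.31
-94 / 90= -47 / 45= -1.04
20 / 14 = 10 / 7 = 1.43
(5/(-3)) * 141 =-235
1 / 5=0.20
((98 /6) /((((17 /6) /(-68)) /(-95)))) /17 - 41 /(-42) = 1564777 /714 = 2191.56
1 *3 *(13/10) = 39/10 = 3.90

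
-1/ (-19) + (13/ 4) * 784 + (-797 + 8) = 33422/ 19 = 1759.05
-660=-660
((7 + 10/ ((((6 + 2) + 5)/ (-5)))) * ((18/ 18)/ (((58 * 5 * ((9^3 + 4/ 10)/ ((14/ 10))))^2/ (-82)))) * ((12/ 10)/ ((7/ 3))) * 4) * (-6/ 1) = 363096/ 2596706396375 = 0.00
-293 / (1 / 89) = -26077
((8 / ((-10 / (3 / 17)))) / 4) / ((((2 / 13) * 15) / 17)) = -13 / 50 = -0.26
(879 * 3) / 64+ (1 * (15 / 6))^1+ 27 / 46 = 44.29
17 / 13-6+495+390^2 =1983674 / 13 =152590.31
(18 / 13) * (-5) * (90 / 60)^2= -405 / 26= -15.58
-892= -892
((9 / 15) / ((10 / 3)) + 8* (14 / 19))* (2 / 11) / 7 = 5771 / 36575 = 0.16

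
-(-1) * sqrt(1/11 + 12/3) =3 * sqrt(55)/11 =2.02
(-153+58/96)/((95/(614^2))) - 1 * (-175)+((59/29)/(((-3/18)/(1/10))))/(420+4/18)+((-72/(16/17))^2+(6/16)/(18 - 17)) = -3940095249301/6580680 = -598736.79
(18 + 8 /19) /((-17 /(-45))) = 15750 /323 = 48.76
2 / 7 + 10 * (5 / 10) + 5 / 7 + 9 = 15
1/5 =0.20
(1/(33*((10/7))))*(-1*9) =-21/110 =-0.19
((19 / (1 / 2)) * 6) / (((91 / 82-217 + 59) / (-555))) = 2075256 / 2573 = 806.55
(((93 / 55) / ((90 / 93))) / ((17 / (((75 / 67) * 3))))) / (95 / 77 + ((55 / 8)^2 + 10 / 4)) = 0.01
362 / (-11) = -362 / 11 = -32.91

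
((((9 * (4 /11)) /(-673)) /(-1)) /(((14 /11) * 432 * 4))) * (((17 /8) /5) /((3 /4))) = 17 /13567680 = 0.00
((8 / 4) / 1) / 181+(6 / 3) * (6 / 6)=364 / 181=2.01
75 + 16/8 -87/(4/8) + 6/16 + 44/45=-34433/360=-95.65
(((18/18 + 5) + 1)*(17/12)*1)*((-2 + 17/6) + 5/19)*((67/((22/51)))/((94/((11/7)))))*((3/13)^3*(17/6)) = 123439125/125562944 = 0.98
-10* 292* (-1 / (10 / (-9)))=-2628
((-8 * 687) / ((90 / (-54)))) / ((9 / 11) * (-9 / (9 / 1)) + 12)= 60456 / 205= 294.91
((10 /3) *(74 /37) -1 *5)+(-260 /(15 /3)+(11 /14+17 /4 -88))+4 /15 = -133.03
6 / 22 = 3 / 11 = 0.27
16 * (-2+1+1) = 0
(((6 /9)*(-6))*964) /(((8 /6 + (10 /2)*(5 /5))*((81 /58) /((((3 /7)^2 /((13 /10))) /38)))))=-1118240 /689871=-1.62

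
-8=-8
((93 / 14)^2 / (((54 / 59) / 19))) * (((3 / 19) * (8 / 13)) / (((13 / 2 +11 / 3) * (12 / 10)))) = 283495 / 38857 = 7.30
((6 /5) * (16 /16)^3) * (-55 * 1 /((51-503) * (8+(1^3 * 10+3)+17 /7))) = 231 /37064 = 0.01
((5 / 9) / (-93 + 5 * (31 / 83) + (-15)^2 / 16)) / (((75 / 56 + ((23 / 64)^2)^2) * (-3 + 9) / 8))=-3119219998720 / 440062088737401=-0.01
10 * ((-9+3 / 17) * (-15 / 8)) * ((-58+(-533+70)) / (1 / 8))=-11722500 / 17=-689558.82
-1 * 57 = -57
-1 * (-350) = 350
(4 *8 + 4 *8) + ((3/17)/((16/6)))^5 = 2977656006313/46525874176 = 64.00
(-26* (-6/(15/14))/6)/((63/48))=832/45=18.49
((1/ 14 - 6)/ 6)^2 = 6889/ 7056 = 0.98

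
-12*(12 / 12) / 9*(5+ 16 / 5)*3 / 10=-82 / 25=-3.28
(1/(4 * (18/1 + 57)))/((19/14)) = 7/2850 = 0.00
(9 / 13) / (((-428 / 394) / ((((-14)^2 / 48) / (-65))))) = 28959 / 723320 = 0.04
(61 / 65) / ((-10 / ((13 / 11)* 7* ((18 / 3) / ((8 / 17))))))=-21777 / 2200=-9.90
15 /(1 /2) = 30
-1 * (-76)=76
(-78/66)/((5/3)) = -39/55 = -0.71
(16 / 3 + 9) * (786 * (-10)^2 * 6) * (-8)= -54076800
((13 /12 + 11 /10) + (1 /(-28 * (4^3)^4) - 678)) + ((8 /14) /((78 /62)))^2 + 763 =2185421177958413 /25007782625280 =87.39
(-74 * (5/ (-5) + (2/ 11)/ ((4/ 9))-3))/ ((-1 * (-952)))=2923/ 10472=0.28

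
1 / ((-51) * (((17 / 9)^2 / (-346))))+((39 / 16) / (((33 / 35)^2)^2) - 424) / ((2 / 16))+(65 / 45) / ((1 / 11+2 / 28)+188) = -3365.42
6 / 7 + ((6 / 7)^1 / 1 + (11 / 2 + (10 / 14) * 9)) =191 / 14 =13.64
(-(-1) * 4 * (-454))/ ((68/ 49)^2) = -545027/ 578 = -942.95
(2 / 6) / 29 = 1 / 87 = 0.01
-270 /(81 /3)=-10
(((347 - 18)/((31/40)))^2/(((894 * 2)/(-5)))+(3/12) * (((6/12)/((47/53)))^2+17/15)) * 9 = -114687471196251/25304360080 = -4532.32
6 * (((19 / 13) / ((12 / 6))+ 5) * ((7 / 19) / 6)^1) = 1043 / 494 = 2.11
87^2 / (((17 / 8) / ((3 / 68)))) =45414 / 289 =157.14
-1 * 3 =-3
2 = 2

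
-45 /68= -0.66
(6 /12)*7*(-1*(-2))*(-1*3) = -21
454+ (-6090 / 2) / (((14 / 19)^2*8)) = -55339 / 224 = -247.05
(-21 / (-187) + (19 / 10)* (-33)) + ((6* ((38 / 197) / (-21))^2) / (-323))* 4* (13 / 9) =-6009287216413 / 96013854090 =-62.59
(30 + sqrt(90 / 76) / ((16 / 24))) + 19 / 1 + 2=9 * sqrt(190) / 76 + 51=52.63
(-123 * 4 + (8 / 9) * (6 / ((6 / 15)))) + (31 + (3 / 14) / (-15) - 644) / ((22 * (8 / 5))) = -333367 / 672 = -496.08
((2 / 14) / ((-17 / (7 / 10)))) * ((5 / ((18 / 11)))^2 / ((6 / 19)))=-11495 / 66096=-0.17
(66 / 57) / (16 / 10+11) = 110 / 1197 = 0.09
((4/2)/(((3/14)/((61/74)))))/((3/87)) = 24766/111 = 223.12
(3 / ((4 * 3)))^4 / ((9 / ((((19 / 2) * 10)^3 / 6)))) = 857375 / 13824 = 62.02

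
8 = 8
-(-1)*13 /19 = 13 /19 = 0.68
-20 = -20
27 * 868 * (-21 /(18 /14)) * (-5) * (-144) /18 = -15311520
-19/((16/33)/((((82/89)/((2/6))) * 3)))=-231363/712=-324.95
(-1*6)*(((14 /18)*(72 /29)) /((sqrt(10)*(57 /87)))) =-168*sqrt(10) /95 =-5.59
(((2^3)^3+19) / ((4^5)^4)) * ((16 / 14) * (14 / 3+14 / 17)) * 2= 885 / 146028888064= 0.00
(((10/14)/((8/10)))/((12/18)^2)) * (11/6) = 825/224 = 3.68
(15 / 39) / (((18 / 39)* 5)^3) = 169 / 5400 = 0.03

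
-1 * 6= -6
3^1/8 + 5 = 43/8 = 5.38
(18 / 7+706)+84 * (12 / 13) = 71536 / 91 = 786.11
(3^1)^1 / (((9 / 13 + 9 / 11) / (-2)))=-3.97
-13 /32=-0.41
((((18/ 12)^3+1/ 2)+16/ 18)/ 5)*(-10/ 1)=-343/ 36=-9.53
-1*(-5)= 5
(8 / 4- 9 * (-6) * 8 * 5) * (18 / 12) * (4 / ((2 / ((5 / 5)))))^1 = 6486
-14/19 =-0.74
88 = 88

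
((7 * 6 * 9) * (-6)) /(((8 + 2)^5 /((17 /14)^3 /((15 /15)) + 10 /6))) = -768393 /9800000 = -0.08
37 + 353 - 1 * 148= 242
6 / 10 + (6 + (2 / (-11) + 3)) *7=3428 / 55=62.33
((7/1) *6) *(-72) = -3024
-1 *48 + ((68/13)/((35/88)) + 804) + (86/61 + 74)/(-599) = 12785241596/16625245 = 769.03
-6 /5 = -1.20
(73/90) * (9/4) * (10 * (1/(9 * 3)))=73/108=0.68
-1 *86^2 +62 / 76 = -7395.18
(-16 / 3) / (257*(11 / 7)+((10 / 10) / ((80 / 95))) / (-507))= -302848 / 22932491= -0.01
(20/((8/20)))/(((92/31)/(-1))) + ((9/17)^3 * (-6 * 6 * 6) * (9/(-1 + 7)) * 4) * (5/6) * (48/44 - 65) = 25418470835/2485978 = 10224.74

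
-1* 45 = -45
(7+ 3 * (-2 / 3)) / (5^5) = 1 / 625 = 0.00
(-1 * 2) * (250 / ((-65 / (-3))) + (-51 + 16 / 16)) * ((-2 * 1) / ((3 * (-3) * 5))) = 400 / 117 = 3.42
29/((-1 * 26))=-29/26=-1.12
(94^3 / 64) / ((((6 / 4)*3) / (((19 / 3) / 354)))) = 1972637 / 38232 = 51.60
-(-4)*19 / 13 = 76 / 13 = 5.85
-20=-20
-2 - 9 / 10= -29 / 10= -2.90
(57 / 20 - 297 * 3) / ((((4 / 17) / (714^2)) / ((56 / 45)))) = -59866958634 / 25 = -2394678345.36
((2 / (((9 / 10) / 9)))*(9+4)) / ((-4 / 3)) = -195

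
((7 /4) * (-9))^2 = 3969 /16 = 248.06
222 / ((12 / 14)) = 259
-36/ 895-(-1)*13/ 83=8647/ 74285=0.12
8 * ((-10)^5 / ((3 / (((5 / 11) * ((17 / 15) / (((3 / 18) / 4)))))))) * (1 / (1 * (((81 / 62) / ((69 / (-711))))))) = 155148800000 / 633501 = 244906.95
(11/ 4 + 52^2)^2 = 117223929/ 16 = 7326495.56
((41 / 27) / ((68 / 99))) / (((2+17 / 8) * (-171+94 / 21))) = -574 / 178347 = -0.00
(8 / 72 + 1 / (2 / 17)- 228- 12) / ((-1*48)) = 4165 / 864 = 4.82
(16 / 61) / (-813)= -16 / 49593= -0.00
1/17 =0.06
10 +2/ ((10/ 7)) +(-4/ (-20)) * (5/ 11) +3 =797/ 55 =14.49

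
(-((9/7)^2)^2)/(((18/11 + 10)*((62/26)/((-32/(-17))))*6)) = -312741/10122616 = -0.03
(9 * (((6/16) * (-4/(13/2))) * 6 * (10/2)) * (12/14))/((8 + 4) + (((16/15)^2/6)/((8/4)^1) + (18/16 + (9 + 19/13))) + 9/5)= -26244000/12521537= -2.10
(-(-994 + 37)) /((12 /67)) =21373 /4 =5343.25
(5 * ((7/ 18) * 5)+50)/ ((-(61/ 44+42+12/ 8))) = -946/ 711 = -1.33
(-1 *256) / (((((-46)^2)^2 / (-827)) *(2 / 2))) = 13232 / 279841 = 0.05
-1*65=-65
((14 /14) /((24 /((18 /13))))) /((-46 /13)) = -3 /184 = -0.02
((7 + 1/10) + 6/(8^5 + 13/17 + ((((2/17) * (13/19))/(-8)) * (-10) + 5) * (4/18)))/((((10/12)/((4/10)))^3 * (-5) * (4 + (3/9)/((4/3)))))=-11687817186432/316299921484375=-0.04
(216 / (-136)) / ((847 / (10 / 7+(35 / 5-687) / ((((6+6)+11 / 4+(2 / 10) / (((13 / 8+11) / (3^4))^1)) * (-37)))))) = -53014230 / 10980196997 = -0.00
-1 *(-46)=46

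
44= 44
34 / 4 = 8.50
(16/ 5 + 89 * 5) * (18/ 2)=20169/ 5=4033.80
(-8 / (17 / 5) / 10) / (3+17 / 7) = -14 / 323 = -0.04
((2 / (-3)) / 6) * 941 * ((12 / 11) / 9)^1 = -3764 / 297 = -12.67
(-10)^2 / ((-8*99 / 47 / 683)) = -802525 / 198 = -4053.16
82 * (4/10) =164/5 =32.80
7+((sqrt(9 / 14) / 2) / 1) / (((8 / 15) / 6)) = 135 * sqrt(14) / 112+7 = 11.51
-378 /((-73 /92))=34776 /73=476.38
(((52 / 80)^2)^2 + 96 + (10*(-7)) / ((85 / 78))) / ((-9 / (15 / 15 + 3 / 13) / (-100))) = 86885537 / 198900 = 436.83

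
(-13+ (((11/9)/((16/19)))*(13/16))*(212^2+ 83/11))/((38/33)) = 1343137367/29184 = 46023.07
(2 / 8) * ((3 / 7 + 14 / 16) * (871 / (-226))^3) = -18.66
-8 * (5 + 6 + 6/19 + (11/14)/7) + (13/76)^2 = -25866983/283024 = -91.40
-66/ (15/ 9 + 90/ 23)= -414/ 35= -11.83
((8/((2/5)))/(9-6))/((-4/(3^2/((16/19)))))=-17.81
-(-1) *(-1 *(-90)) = 90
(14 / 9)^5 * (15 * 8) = 21512960 / 19683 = 1092.97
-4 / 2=-2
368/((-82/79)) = -14536/41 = -354.54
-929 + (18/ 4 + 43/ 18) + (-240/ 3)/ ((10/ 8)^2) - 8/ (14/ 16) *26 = -381473/ 315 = -1211.03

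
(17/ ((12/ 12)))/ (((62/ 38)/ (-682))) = -7106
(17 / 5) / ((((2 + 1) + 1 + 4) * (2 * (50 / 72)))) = 0.31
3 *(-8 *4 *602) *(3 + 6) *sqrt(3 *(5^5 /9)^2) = -180600000 *sqrt(3) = -312808375.85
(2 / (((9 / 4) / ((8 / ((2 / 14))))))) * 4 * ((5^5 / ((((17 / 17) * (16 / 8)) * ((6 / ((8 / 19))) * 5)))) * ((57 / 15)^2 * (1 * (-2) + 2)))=0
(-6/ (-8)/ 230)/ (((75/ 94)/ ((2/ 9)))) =47/ 51750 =0.00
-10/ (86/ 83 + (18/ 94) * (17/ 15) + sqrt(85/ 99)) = -235996553925/ 13405368763 + 5706675375 * sqrt(935)/ 13405368763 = -4.59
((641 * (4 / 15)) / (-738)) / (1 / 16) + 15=62513 / 5535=11.29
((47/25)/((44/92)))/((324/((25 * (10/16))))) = 5405/28512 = 0.19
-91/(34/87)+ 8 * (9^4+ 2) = 1777219/34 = 52271.15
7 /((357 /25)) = 25 /51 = 0.49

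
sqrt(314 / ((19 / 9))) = 3*sqrt(5966) / 19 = 12.20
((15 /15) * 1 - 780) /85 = -779 /85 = -9.16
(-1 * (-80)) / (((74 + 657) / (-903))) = -1680 / 17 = -98.82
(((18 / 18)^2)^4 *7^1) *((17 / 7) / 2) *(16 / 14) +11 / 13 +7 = 1598 / 91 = 17.56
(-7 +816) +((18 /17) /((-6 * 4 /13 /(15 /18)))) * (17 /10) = 12931 /16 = 808.19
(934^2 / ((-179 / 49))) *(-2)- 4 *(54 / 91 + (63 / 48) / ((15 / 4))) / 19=739068419417 / 1547455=477602.53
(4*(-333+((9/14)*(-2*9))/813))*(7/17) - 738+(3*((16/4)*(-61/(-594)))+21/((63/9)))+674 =-277423907/456093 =-608.26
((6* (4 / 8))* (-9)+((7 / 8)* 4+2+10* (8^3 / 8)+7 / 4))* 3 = 7443 / 4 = 1860.75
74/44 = 37/22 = 1.68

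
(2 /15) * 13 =26 /15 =1.73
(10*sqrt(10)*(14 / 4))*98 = 10846.61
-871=-871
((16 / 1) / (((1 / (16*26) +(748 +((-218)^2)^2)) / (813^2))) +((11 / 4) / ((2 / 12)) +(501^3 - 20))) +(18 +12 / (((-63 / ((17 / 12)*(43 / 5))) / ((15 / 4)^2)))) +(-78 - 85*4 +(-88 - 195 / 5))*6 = 13232420490874220987553 / 105229491447920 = 125748212.87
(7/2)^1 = 7/2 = 3.50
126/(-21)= -6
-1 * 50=-50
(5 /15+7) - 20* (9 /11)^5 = 182 /483153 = 0.00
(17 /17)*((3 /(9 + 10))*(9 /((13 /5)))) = 135 /247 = 0.55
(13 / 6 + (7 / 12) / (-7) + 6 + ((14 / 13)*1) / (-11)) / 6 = 13703 / 10296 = 1.33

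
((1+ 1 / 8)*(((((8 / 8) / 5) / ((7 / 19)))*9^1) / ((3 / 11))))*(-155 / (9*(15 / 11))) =-71269 / 280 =-254.53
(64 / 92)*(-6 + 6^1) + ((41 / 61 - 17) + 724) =43168 / 61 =707.67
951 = 951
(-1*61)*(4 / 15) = -244 / 15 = -16.27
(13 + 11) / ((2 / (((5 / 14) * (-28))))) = -120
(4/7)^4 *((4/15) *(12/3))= 4096/36015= 0.11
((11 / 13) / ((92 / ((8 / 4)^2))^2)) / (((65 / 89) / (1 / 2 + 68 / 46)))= 6853 / 1581710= 0.00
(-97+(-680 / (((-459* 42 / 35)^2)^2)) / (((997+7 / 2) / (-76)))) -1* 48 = -61362342517272085 / 423188569086273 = -145.00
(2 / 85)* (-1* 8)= -16 / 85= -0.19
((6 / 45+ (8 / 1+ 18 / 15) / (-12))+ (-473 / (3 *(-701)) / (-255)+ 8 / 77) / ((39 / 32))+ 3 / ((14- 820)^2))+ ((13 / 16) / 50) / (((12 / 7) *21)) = -7060601290414601 / 12876015750998400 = -0.55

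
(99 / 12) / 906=11 / 1208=0.01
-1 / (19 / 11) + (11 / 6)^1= 143 / 114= 1.25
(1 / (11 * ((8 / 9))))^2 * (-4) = -81 / 1936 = -0.04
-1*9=-9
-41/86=-0.48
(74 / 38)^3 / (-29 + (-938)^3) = -50653 / 5660689495159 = -0.00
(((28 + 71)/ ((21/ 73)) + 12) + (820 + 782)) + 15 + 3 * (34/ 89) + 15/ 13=15999111/ 8099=1975.44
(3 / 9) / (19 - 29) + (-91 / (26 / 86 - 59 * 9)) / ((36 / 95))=49193 / 117360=0.42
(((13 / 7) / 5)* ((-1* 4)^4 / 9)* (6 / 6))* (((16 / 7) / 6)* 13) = 52.32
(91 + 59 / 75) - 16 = 5684 / 75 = 75.79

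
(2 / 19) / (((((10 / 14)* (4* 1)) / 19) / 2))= 7 / 5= 1.40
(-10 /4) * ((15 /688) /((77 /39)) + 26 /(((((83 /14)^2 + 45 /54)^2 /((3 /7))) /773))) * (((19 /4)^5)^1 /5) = -8057.14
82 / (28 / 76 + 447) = 779 / 4250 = 0.18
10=10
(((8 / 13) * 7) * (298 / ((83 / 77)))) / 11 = 116816 / 1079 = 108.26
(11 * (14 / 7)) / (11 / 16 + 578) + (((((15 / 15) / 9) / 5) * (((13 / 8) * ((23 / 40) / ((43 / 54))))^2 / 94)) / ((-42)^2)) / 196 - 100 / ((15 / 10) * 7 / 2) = -9601683402505852081 / 505096498679808000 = -19.01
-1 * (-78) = 78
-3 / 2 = -1.50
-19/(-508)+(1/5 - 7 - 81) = -222917/2540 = -87.76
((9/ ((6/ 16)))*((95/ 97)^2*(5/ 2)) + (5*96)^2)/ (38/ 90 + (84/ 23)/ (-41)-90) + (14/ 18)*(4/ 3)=-2569.12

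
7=7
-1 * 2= -2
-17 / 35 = -0.49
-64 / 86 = -32 / 43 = -0.74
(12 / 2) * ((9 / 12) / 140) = 9 / 280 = 0.03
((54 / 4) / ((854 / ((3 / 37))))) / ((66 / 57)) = 1539 / 1390312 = 0.00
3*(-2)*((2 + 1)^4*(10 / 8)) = -1215 / 2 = -607.50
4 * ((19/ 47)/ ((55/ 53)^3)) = 11314652/ 7819625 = 1.45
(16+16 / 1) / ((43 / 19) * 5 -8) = 608 / 63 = 9.65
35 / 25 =7 / 5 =1.40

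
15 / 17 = 0.88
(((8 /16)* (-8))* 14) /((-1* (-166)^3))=-7 /571787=-0.00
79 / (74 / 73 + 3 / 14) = 80738 / 1255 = 64.33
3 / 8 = 0.38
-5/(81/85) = -425/81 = -5.25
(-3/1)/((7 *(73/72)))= -216/511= -0.42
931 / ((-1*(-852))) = 931 / 852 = 1.09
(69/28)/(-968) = -69/27104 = -0.00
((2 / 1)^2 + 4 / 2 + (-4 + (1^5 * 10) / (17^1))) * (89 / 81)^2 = 348524 / 111537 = 3.12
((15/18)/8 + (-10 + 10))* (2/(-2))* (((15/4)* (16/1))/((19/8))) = -50/19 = -2.63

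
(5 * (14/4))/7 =5/2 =2.50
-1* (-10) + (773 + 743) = 1526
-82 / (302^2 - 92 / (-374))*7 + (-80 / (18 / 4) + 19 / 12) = -4973521135 / 306993492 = -16.20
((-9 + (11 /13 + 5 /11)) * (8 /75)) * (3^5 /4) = -178362 /3575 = -49.89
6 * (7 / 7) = 6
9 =9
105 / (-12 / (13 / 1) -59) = -1365 / 779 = -1.75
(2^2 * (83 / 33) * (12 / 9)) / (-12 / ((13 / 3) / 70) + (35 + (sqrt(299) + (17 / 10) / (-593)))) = -1253656936373920 / 14669774527155759 - 7892128836800 * sqrt(299) / 14669774527155759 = -0.09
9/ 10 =0.90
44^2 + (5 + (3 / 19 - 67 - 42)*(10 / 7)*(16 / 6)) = 609019 / 399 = 1526.36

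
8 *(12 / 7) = 96 / 7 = 13.71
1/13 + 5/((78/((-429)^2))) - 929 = 282583/26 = 10868.58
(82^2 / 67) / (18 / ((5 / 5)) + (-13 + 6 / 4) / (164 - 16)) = 1990304 / 355435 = 5.60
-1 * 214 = -214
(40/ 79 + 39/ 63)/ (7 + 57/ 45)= 9335/ 68572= 0.14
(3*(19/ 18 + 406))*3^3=65943/ 2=32971.50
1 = 1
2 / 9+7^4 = 21611 / 9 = 2401.22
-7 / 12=-0.58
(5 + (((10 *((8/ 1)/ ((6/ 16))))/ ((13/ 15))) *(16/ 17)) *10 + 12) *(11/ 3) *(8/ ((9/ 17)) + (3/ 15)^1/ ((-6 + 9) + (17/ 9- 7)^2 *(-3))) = 237859735883/ 1839825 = 129283.89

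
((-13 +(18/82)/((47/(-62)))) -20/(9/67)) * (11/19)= -30939271/329517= -93.89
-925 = -925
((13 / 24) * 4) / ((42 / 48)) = 52 / 21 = 2.48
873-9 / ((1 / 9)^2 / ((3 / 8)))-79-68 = 452.62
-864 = -864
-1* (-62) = 62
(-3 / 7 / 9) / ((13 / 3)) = -0.01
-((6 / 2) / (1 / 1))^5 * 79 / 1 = -19197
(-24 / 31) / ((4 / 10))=-1.94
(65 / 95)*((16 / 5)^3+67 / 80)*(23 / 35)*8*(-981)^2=19339692306129 / 166250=116328976.28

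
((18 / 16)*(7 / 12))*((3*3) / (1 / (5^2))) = 147.66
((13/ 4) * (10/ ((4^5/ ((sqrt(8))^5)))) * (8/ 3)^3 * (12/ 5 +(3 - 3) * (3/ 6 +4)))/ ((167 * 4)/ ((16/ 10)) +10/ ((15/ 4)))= 0.62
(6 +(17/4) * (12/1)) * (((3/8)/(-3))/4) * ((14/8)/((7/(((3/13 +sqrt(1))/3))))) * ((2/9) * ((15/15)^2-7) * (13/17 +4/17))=0.24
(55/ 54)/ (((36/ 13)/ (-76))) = -13585/ 486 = -27.95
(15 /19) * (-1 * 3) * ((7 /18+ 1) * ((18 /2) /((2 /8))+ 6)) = -2625 /19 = -138.16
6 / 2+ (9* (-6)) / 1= -51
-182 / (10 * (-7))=13 / 5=2.60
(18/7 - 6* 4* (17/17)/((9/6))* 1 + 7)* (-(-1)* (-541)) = 24345/7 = 3477.86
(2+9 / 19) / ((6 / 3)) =47 / 38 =1.24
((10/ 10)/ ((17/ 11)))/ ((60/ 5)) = 11/ 204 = 0.05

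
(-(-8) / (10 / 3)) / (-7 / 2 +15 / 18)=-9 / 10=-0.90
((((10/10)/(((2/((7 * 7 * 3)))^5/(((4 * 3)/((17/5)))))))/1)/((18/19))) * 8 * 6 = 6520941123165/17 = 383584771950.88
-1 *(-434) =434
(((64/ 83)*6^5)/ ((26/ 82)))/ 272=1275264/ 18343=69.52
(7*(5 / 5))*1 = 7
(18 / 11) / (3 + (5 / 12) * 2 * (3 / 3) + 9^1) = 108 / 847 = 0.13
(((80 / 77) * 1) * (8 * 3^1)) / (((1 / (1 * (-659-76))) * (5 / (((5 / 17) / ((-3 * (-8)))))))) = -8400 / 187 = -44.92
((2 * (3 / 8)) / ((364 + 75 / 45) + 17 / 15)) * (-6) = -45 / 3668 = -0.01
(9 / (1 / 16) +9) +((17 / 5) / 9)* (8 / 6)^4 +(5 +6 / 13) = 7565276 / 47385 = 159.66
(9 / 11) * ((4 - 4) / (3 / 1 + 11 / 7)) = 0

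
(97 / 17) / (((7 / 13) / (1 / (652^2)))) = 1261 / 50587376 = 0.00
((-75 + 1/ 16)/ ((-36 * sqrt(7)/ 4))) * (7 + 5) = 1199 * sqrt(7)/ 84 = 37.76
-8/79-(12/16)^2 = -839/1264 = -0.66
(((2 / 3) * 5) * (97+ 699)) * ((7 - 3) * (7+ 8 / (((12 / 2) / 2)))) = 923360 / 9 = 102595.56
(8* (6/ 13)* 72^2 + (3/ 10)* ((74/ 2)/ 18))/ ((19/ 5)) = 14930401/ 2964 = 5037.25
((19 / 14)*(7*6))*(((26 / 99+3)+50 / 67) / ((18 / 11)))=505229 / 3618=139.64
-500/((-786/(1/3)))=0.21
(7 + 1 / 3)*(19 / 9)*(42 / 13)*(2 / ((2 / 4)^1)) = 23408 / 117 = 200.07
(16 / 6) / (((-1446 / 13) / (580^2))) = -17492800 / 2169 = -8064.91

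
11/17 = 0.65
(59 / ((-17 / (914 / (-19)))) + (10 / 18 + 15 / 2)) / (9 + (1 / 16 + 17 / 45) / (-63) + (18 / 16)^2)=10256430240 / 601208621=17.06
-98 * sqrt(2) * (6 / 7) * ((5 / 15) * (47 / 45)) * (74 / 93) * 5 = -97384 * sqrt(2) / 837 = -164.54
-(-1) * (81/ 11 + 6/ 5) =471/ 55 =8.56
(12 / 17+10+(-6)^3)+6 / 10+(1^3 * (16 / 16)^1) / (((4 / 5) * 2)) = -138767 / 680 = -204.07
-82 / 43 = -1.91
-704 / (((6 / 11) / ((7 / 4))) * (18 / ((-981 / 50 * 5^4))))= 4616150 / 3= 1538716.67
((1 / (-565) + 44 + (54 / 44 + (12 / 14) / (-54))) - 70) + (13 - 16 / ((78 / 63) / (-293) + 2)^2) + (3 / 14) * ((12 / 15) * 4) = -11160573662431 / 738054494100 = -15.12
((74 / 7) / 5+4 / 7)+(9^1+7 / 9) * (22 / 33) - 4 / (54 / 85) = 916 / 315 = 2.91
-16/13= -1.23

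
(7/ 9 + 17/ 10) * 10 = 223/ 9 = 24.78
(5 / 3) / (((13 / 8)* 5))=8 / 39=0.21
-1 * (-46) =46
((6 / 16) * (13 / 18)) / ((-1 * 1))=-13 / 48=-0.27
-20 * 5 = -100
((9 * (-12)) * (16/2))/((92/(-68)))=14688/23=638.61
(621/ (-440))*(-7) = 4347/ 440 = 9.88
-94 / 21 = -4.48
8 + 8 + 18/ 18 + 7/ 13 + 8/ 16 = 469/ 26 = 18.04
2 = 2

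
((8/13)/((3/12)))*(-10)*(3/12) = -6.15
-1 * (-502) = 502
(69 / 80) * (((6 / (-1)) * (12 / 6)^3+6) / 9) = -161 / 40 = -4.02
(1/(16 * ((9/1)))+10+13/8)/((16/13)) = 21775/2304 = 9.45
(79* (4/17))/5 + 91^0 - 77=-6144/85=-72.28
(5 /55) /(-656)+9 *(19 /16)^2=1465283 /115456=12.69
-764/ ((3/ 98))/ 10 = -37436/ 15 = -2495.73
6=6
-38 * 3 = -114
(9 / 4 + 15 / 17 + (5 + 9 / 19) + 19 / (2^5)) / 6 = 95089 / 62016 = 1.53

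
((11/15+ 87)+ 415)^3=428831641421/3375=127061227.09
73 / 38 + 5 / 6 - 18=-869 / 57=-15.25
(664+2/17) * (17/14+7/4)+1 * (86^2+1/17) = 2228797/238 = 9364.69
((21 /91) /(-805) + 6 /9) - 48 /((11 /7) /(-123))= 3757.76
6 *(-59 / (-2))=177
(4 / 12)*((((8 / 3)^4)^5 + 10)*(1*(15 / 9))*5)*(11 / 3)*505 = 1700728409530.06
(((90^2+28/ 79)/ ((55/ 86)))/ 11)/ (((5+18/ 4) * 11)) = 110067616/ 9989155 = 11.02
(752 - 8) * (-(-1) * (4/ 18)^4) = 3968/ 2187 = 1.81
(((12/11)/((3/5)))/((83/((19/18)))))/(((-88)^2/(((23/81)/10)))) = 437/5154228288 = 0.00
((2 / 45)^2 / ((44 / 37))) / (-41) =-37 / 913275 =-0.00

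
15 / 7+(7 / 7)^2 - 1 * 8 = -34 / 7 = -4.86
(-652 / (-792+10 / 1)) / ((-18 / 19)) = -3097 / 3519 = -0.88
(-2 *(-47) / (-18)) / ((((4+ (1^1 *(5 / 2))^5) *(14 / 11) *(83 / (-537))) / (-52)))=-76995776 / 5669979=-13.58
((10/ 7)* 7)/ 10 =1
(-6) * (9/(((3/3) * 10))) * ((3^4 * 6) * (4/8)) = -6561/5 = -1312.20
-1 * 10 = -10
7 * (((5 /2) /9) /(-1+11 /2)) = 35 /81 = 0.43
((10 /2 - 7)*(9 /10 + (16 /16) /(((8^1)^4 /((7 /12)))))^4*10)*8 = -2394912767302564013521 /22799473113563136000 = -105.04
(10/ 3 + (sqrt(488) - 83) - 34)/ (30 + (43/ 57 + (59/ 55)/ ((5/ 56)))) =-1781725/ 670403 + 31350 * sqrt(122)/ 670403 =-2.14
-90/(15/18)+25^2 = 517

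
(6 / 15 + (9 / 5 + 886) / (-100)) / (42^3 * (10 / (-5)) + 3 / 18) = 12717 / 222263750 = 0.00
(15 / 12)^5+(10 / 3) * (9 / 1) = 33845 / 1024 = 33.05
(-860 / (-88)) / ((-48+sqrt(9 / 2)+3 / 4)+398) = 603290 / 21651707 - 2580 *sqrt(2) / 21651707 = 0.03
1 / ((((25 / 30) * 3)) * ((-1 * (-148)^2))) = -0.00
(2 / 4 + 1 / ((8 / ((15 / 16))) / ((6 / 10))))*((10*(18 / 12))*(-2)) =-1095 / 64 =-17.11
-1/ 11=-0.09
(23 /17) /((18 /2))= 0.15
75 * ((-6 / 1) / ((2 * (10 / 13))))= -585 / 2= -292.50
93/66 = 31/22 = 1.41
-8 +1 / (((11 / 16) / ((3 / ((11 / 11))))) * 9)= -248 / 33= -7.52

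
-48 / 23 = -2.09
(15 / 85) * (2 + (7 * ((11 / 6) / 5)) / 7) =71 / 170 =0.42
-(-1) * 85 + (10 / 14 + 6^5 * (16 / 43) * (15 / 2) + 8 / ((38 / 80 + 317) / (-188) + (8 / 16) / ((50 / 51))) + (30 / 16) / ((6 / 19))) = 4649867403565 / 213440304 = 21785.33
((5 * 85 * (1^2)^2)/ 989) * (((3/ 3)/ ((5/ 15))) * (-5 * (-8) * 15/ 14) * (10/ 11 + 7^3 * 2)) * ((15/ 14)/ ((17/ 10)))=12750750000/ 533071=23919.42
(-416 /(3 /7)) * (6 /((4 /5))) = -7280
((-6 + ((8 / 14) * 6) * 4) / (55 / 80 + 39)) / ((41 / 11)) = 9504 / 182245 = 0.05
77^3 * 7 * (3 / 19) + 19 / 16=153395449 / 304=504590.29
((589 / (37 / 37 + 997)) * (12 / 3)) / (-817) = -62 / 21457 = -0.00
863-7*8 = 807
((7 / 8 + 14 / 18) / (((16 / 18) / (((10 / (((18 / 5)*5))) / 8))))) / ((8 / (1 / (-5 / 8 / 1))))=-119 / 4608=-0.03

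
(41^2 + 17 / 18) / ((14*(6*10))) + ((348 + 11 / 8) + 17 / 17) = 352.38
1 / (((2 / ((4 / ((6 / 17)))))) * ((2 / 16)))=136 / 3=45.33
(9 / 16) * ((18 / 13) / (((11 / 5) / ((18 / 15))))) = 243 / 572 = 0.42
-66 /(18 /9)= -33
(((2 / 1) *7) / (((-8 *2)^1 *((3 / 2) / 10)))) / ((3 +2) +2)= -5 / 6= -0.83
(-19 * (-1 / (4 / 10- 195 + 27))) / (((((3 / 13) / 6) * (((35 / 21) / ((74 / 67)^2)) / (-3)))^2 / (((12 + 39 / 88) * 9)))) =-3843074789804484 / 92876516689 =-41378.33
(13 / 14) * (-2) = -13 / 7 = -1.86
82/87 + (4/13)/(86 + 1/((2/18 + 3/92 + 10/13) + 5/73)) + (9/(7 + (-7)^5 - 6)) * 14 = 99766958401819/106297070399169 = 0.94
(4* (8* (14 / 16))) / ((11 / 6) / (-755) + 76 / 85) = 2156280 / 68669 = 31.40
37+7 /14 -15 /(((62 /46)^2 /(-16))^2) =-2079914805 /1847042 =-1126.08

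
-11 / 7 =-1.57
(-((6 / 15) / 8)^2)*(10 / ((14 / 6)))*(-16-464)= 36 / 7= 5.14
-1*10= -10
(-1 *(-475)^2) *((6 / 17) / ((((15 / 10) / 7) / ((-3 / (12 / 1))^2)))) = -1579375 / 68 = -23226.10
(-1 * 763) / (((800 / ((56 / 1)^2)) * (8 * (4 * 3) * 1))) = -37387 / 1200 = -31.16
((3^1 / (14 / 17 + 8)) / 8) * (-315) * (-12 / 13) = 3213 / 260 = 12.36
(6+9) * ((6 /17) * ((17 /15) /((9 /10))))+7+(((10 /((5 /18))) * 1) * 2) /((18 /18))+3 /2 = 87.17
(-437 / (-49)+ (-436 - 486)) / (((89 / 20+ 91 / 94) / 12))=-504678480 / 249557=-2022.30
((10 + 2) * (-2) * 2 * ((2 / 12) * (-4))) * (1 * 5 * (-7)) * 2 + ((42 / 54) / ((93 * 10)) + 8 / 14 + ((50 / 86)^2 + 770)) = -1469.09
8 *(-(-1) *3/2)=12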